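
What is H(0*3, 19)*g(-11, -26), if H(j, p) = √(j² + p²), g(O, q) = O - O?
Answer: 0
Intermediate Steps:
g(O, q) = 0
H(0*3, 19)*g(-11, -26) = √((0*3)² + 19²)*0 = √(0² + 361)*0 = √(0 + 361)*0 = √361*0 = 19*0 = 0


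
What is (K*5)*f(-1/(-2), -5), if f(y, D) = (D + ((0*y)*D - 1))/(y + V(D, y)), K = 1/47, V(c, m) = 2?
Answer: -12/47 ≈ -0.25532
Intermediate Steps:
K = 1/47 ≈ 0.021277
f(y, D) = (-1 + D)/(2 + y) (f(y, D) = (D + ((0*y)*D - 1))/(y + 2) = (D + (0*D - 1))/(2 + y) = (D + (0 - 1))/(2 + y) = (D - 1)/(2 + y) = (-1 + D)/(2 + y))
(K*5)*f(-1/(-2), -5) = ((1/47)*5)*((-1 - 5)/(2 - 1/(-2))) = 5*(-6/(2 - 1*(-½)))/47 = 5*(-6/(2 + ½))/47 = 5*(-6/(5/2))/47 = 5*((⅖)*(-6))/47 = (5/47)*(-12/5) = -12/47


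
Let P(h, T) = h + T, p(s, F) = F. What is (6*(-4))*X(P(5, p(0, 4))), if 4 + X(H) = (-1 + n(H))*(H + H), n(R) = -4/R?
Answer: 720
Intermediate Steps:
P(h, T) = T + h
X(H) = -4 + 2*H*(-1 - 4/H) (X(H) = -4 + (-1 - 4/H)*(H + H) = -4 + (-1 - 4/H)*(2*H) = -4 + 2*H*(-1 - 4/H))
(6*(-4))*X(P(5, p(0, 4))) = (6*(-4))*(-12 - 2*(4 + 5)) = -24*(-12 - 2*9) = -24*(-12 - 18) = -24*(-30) = 720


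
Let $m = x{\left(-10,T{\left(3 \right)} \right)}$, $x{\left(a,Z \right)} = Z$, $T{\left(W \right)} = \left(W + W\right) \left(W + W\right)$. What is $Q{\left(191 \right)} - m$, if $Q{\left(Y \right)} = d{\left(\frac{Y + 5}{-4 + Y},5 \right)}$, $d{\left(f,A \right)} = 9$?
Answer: $-27$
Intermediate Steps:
$Q{\left(Y \right)} = 9$
$T{\left(W \right)} = 4 W^{2}$ ($T{\left(W \right)} = 2 W 2 W = 4 W^{2}$)
$m = 36$ ($m = 4 \cdot 3^{2} = 4 \cdot 9 = 36$)
$Q{\left(191 \right)} - m = 9 - 36 = -27$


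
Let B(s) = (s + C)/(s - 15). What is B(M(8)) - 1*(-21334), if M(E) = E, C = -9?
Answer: 149339/7 ≈ 21334.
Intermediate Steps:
B(s) = (-9 + s)/(-15 + s) (B(s) = (s - 9)/(s - 15) = (-9 + s)/(-15 + s))
B(M(8)) - 1*(-21334) = (-9 + 8)/(-15 + 8) - 1*(-21334) = -1/(-7) + 21334 = -⅐*(-1) + 21334 = ⅐ + 21334 = 149339/7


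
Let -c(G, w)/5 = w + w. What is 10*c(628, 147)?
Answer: -14700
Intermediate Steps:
c(G, w) = -10*w (c(G, w) = -5*(w + w) = -10*w)
10*c(628, 147) = 10*(-10*147) = 10*(-1470) = -14700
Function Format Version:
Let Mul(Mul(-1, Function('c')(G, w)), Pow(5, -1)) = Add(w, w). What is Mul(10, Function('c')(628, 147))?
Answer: -14700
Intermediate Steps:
Function('c')(G, w) = Mul(-10, w) (Function('c')(G, w) = Mul(-5, Add(w, w)) = Mul(-5, Mul(2, w)) = Mul(-10, w))
Mul(10, Function('c')(628, 147)) = Mul(10, Mul(-10, 147)) = Mul(10, -1470) = -14700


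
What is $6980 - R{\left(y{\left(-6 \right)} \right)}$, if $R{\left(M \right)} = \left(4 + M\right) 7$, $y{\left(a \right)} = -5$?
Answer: $6987$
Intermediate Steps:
$R{\left(M \right)} = 28 + 7 M$
$6980 - R{\left(y{\left(-6 \right)} \right)} = 6980 - \left(28 + 7 \left(-5\right)\right) = 6980 - \left(28 - 35\right) = 6980 - -7 = 6980 + 7 = 6987$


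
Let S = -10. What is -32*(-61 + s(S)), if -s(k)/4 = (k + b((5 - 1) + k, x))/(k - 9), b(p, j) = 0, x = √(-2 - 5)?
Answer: 38368/19 ≈ 2019.4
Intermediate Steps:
x = I*√7 (x = √(-7) = I*√7 ≈ 2.6458*I)
s(k) = -4*k/(-9 + k) (s(k) = -4*(k + 0)/(k - 9) = -4*k/(-9 + k))
-32*(-61 + s(S)) = -32*(-61 - 4*(-10)/(-9 - 10)) = -32*(-61 - 4*(-10)/(-19)) = -32*(-61 - 4*(-10)*(-1/19)) = -32*(-61 - 40/19) = -32*(-1199/19) = 38368/19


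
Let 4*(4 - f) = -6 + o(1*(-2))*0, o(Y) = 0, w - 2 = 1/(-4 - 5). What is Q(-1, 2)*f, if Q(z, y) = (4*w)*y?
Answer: 748/9 ≈ 83.111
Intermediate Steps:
w = 17/9 (w = 2 + 1/(-4 - 5) = 2 + 1/(-9) = 2 - ⅑ = 17/9 ≈ 1.8889)
Q(z, y) = 68*y/9 (Q(z, y) = (4*(17/9))*y = 68*y/9)
f = 11/2 (f = 4 - (-6 + 0*0)/4 = 4 - (-6 + 0)/4 = 4 - ¼*(-6) = 4 + 3/2 = 11/2 ≈ 5.5000)
Q(-1, 2)*f = ((68/9)*2)*(11/2) = (136/9)*(11/2) = 748/9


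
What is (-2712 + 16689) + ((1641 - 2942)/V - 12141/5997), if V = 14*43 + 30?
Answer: 17652936133/1263368 ≈ 13973.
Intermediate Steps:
V = 632 (V = 602 + 30 = 632)
(-2712 + 16689) + ((1641 - 2942)/V - 12141/5997) = (-2712 + 16689) + ((1641 - 2942)/632 - 12141/5997) = 13977 + (-1301*1/632 - 12141*1/5997) = 13977 + (-1301/632 - 4047/1999) = 13977 - 5158403/1263368 = 17652936133/1263368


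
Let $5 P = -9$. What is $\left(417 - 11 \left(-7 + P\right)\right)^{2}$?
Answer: $\frac{6599761}{25} \approx 2.6399 \cdot 10^{5}$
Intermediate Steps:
$P = - \frac{9}{5}$ ($P = \frac{1}{5} \left(-9\right) = - \frac{9}{5} \approx -1.8$)
$\left(417 - 11 \left(-7 + P\right)\right)^{2} = \left(417 - 11 \left(-7 - \frac{9}{5}\right)\right)^{2} = \left(417 - - \frac{484}{5}\right)^{2} = \left(417 + \frac{484}{5}\right)^{2} = \left(\frac{2569}{5}\right)^{2} = \frac{6599761}{25}$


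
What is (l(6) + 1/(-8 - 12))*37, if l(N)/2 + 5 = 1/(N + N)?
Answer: -21941/60 ≈ -365.68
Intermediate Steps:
l(N) = -10 + 1/N (l(N) = -10 + 2/(N + N) = -10 + 2/((2*N)) = -10 + 2*(1/(2*N)) = -10 + 1/N)
(l(6) + 1/(-8 - 12))*37 = ((-10 + 1/6) + 1/(-8 - 12))*37 = ((-10 + ⅙) + 1/(-20))*37 = (-59/6 - 1/20)*37 = -593/60*37 = -21941/60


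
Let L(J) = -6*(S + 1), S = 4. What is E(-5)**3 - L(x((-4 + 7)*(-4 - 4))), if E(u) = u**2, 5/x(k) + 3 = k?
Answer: 15655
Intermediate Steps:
x(k) = 5/(-3 + k)
L(J) = -30 (L(J) = -6*(4 + 1) = -6*5 = -30)
E(-5)**3 - L(x((-4 + 7)*(-4 - 4))) = ((-5)**2)**3 - 1*(-30) = 25**3 + 30 = 15625 + 30 = 15655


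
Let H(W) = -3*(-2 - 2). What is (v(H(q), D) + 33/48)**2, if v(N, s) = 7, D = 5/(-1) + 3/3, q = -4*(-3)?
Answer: 15129/256 ≈ 59.098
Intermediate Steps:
q = 12
H(W) = 12 (H(W) = -3*(-4) = 12)
D = -4 (D = 5*(-1) + 3*(1/3) = -5 + 1 = -4)
(v(H(q), D) + 33/48)**2 = (7 + 33/48)**2 = (7 + 33*(1/48))**2 = (7 + 11/16)**2 = (123/16)**2 = 15129/256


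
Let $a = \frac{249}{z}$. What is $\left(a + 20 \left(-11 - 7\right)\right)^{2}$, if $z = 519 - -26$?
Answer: $\frac{38396794401}{297025} \approx 1.2927 \cdot 10^{5}$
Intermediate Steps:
$z = 545$ ($z = 519 + 26 = 545$)
$a = \frac{249}{545} \approx 0.45688$
$\left(a + 20 \left(-11 - 7\right)\right)^{2} = \left(\frac{249}{545} + 20 \left(-11 - 7\right)\right)^{2} = \left(\frac{249}{545} + 20 \left(-18\right)\right)^{2} = \left(\frac{249}{545} - 360\right)^{2} = \left(- \frac{195951}{545}\right)^{2} = \frac{38396794401}{297025}$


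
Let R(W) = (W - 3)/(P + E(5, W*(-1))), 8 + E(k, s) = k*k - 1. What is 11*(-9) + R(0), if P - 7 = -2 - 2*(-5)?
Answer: -3072/31 ≈ -99.097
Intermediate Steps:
P = 15 (P = 7 + (-2 - 2*(-5)) = 7 + (-2 + 10) = 7 + 8 = 15)
E(k, s) = -9 + k**2 (E(k, s) = -8 + (k*k - 1) = -8 + (k**2 - 1) = -8 + (-1 + k**2) = -9 + k**2)
R(W) = -3/31 + W/31 (R(W) = (W - 3)/(15 + (-9 + 5**2)) = (-3 + W)/(15 + (-9 + 25)) = (-3 + W)/(15 + 16) = (-3 + W)/31 = (-3 + W)*(1/31) = -3/31 + W/31)
11*(-9) + R(0) = 11*(-9) + (-3/31 + (1/31)*0) = -99 + (-3/31 + 0) = -99 - 3/31 = -3072/31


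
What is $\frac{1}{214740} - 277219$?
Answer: $- \frac{59530008059}{214740} \approx -2.7722 \cdot 10^{5}$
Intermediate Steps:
$\frac{1}{214740} - 277219 = - \frac{59530008059}{214740}$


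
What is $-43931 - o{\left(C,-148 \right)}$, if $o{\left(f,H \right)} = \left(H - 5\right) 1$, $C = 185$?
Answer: $-43778$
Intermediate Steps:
$o{\left(f,H \right)} = -5 + H$ ($o{\left(f,H \right)} = \left(-5 + H\right) 1 = -5 + H$)
$-43931 - o{\left(C,-148 \right)} = -43931 - \left(-5 - 148\right) = -43931 - -153 = -43931 + 153 = -43778$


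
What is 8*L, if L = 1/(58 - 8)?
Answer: 4/25 ≈ 0.16000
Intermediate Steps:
L = 1/50 ≈ 0.020000
8*L = 8*(1/50) = 4/25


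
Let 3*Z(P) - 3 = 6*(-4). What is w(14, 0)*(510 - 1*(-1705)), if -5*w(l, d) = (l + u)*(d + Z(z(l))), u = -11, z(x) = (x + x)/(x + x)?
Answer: 9303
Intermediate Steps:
z(x) = 1 (z(x) = (2*x)/((2*x)) = (2*x)*(1/(2*x)) = 1)
Z(P) = -7 (Z(P) = 1 + (6*(-4))/3 = 1 + (⅓)*(-24) = 1 - 8 = -7)
w(l, d) = -(-11 + l)*(-7 + d)/5 (w(l, d) = -(l - 11)*(d - 7)/5 = -(-11 + l)*(-7 + d)/5)
w(14, 0)*(510 - 1*(-1705)) = (-77/5 + (7/5)*14 + (11/5)*0 - ⅕*0*14)*(510 - 1*(-1705)) = (-77/5 + 98/5 + 0 + 0)*(510 + 1705) = (21/5)*2215 = 9303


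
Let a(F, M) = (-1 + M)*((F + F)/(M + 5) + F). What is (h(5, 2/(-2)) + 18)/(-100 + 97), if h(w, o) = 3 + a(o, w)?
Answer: -27/5 ≈ -5.4000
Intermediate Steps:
a(F, M) = (-1 + M)*(F + 2*F/(5 + M)) (a(F, M) = (-1 + M)*((2*F)/(5 + M) + F) = (-1 + M)*(2*F/(5 + M) + F) = (-1 + M)*(F + 2*F/(5 + M)))
h(w, o) = 3 + o*(-7 + w**2 + 6*w)/(5 + w)
(h(5, 2/(-2)) + 18)/(-100 + 97) = ((15 + 3*5 + (2/(-2))*(-7 + 5**2 + 6*5))/(5 + 5) + 18)/(-100 + 97) = ((15 + 15 + (2*(-1/2))*(-7 + 25 + 30))/10 + 18)/(-3) = -((15 + 15 - 1*48)/10 + 18)/3 = -((15 + 15 - 48)/10 + 18)/3 = -((1/10)*(-18) + 18)/3 = -(-9/5 + 18)/3 = -1/3*81/5 = -27/5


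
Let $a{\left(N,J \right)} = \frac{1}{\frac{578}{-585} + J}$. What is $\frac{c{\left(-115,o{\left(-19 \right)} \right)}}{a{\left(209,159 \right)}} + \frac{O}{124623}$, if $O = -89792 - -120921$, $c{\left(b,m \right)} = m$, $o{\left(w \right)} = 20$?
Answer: $\frac{1706768411}{540033} \approx 3160.5$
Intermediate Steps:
$a{\left(N,J \right)} = \frac{1}{- \frac{578}{585} + J}$ ($a{\left(N,J \right)} = \frac{1}{578 \left(- \frac{1}{585}\right) + J} = \frac{1}{- \frac{578}{585} + J}$)
$O = 31129$ ($O = -89792 + 120921 = 31129$)
$\frac{c{\left(-115,o{\left(-19 \right)} \right)}}{a{\left(209,159 \right)}} + \frac{O}{124623} = \frac{20}{585 \frac{1}{-578 + 585 \cdot 159}} + \frac{31129}{124623} = \frac{20}{585 \frac{1}{-578 + 93015}} + 31129 \cdot \frac{1}{124623} = \frac{20}{585 \cdot \frac{1}{92437}} + \frac{31129}{124623} = \frac{20}{\frac{585}{92437}} + \frac{31129}{124623} = 20 \cdot \frac{92437}{585} + \frac{31129}{124623} = \frac{369748}{117} + \frac{31129}{124623} = \frac{1706768411}{540033}$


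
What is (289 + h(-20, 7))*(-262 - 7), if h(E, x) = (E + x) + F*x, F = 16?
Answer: -104372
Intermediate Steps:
h(E, x) = E + 17*x (h(E, x) = (E + x) + 16*x = E + 17*x)
(289 + h(-20, 7))*(-262 - 7) = (289 + (-20 + 17*7))*(-262 - 7) = (289 + (-20 + 119))*(-269) = (289 + 99)*(-269) = 388*(-269) = -104372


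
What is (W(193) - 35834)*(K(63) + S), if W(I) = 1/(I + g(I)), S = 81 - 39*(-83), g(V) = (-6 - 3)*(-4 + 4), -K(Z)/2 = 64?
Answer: -22061915590/193 ≈ -1.1431e+8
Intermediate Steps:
K(Z) = -128 (K(Z) = -2*64 = -128)
g(V) = 0 (g(V) = -9*0 = 0)
S = 3318 (S = 81 + 3237 = 3318)
W(I) = 1/I (W(I) = 1/(I + 0) = 1/I)
(W(193) - 35834)*(K(63) + S) = (1/193 - 35834)*(-128 + 3318) = (1/193 - 35834)*3190 = -6915961/193*3190 = -22061915590/193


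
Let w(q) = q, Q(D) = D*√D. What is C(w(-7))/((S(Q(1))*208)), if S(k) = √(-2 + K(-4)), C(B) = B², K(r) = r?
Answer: -49*I*√6/1248 ≈ -0.096174*I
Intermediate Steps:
Q(D) = D^(3/2)
S(k) = I*√6 (S(k) = √(-2 - 4) = √(-6) = I*√6)
C(w(-7))/((S(Q(1))*208)) = (-7)²/(((I*√6)*208)) = 49/((208*I*√6)) = 49*(-I*√6/1248) = -49*I*√6/1248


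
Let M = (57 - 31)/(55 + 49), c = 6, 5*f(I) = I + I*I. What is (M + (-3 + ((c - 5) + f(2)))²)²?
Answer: 7921/10000 ≈ 0.79210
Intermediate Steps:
f(I) = I/5 + I²/5 (f(I) = (I + I*I)/5 = (I + I²)/5 = I/5 + I²/5)
M = ¼ (M = 26/104 = 26*(1/104) = ¼ ≈ 0.25000)
(M + (-3 + ((c - 5) + f(2)))²)² = (¼ + (-3 + ((6 - 5) + (⅕)*2*(1 + 2)))²)² = (¼ + (-3 + (1 + (⅕)*2*3))²)² = (¼ + (-3 + (1 + 6/5))²)² = (¼ + (-3 + 11/5)²)² = (¼ + (-⅘)²)² = (¼ + 16/25)² = (89/100)² = 7921/10000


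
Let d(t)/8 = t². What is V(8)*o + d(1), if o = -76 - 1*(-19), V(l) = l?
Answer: -448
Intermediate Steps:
d(t) = 8*t²
o = -57 (o = -76 + 19 = -57)
V(8)*o + d(1) = 8*(-57) + 8*1² = -456 + 8*1 = -456 + 8 = -448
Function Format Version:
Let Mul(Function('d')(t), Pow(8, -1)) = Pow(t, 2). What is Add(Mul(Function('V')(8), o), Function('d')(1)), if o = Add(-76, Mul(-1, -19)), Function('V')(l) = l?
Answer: -448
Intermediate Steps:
Function('d')(t) = Mul(8, Pow(t, 2))
o = -57 (o = Add(-76, 19) = -57)
Add(Mul(Function('V')(8), o), Function('d')(1)) = Add(Mul(8, -57), Mul(8, Pow(1, 2))) = Add(-456, Mul(8, 1)) = Add(-456, 8) = -448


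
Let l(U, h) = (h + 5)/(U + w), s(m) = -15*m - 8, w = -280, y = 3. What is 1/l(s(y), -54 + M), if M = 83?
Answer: -333/34 ≈ -9.7941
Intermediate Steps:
s(m) = -8 - 15*m
l(U, h) = (5 + h)/(-280 + U) (l(U, h) = (h + 5)/(U - 280) = (5 + h)/(-280 + U))
1/l(s(y), -54 + M) = 1/((5 + (-54 + 83))/(-280 + (-8 - 15*3))) = 1/((5 + 29)/(-280 + (-8 - 45))) = 1/(34/(-280 - 53)) = 1/(34/(-333)) = 1/(-1/333*34) = 1/(-34/333) = -333/34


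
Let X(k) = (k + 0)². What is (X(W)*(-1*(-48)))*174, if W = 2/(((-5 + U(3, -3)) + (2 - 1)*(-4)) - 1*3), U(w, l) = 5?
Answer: 33408/49 ≈ 681.80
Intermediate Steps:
W = -2/7 (W = 2/(((-5 + 5) + (2 - 1)*(-4)) - 1*3) = 2/((0 + 1*(-4)) - 3) = 2/((0 - 4) - 3) = 2/(-4 - 3) = 2/(-7) = 2*(-⅐) = -2/7 ≈ -0.28571)
X(k) = k²
(X(W)*(-1*(-48)))*174 = ((-2/7)²*(-1*(-48)))*174 = ((4/49)*48)*174 = (192/49)*174 = 33408/49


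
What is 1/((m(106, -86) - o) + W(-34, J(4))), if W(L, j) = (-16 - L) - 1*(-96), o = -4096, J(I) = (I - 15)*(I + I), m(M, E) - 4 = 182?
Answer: 1/4396 ≈ 0.00022748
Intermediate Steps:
m(M, E) = 186 (m(M, E) = 4 + 182 = 186)
J(I) = 2*I*(-15 + I) (J(I) = (-15 + I)*(2*I) = 2*I*(-15 + I))
W(L, j) = 80 - L (W(L, j) = (-16 - L) + 96 = 80 - L)
1/((m(106, -86) - o) + W(-34, J(4))) = 1/((186 - 1*(-4096)) + (80 - 1*(-34))) = 1/((186 + 4096) + (80 + 34)) = 1/(4282 + 114) = 1/4396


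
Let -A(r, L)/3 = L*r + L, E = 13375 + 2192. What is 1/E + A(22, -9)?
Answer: 9667108/15567 ≈ 621.00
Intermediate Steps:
E = 15567
A(r, L) = -3*L - 3*L*r (A(r, L) = -3*(L*r + L) = -3*(L + L*r) = -3*L - 3*L*r)
1/E + A(22, -9) = 1/15567 - 3*(-9)*(1 + 22) = 1/15567 - 3*(-9)*23 = 1/15567 + 621 = 9667108/15567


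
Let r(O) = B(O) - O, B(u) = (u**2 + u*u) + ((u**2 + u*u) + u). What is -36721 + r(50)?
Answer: -26721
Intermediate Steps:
B(u) = u + 4*u**2 (B(u) = (u**2 + u**2) + ((u**2 + u**2) + u) = 2*u**2 + (2*u**2 + u) = 2*u**2 + (u + 2*u**2) = u + 4*u**2)
r(O) = -O + O*(1 + 4*O) (r(O) = O*(1 + 4*O) - O = -O + O*(1 + 4*O))
-36721 + r(50) = -36721 + 4*50**2 = -36721 + 4*2500 = -36721 + 10000 = -26721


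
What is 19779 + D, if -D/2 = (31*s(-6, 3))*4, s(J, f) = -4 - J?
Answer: 19283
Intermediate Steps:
D = -496 (D = -2*31*(-4 - 1*(-6))*4 = -2*31*(-4 + 6)*4 = -2*31*2*4 = -124*4 = -2*248 = -496)
19779 + D = 19779 - 496 = 19283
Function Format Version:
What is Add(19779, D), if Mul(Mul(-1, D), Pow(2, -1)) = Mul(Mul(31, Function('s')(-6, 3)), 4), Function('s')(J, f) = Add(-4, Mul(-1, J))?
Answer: 19283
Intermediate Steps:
D = -496 (D = Mul(-2, Mul(Mul(31, Add(-4, Mul(-1, -6))), 4)) = Mul(-2, Mul(Mul(31, Add(-4, 6)), 4)) = Mul(-2, Mul(Mul(31, 2), 4)) = Mul(-2, Mul(62, 4)) = Mul(-2, 248) = -496)
Add(19779, D) = Add(19779, -496) = 19283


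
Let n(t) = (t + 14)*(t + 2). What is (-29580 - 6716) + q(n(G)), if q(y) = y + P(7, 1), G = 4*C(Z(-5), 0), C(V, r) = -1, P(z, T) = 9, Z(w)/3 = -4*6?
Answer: -36307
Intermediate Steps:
Z(w) = -72 (Z(w) = 3*(-4*6) = 3*(-24) = -72)
G = -4 (G = 4*(-1) = -4)
n(t) = (2 + t)*(14 + t) (n(t) = (14 + t)*(2 + t) = (2 + t)*(14 + t))
q(y) = 9 + y (q(y) = y + 9 = 9 + y)
(-29580 - 6716) + q(n(G)) = (-29580 - 6716) + (9 + (28 + (-4)**2 + 16*(-4))) = -36296 + (9 + (28 + 16 - 64)) = -36296 + (9 - 20) = -36296 - 11 = -36307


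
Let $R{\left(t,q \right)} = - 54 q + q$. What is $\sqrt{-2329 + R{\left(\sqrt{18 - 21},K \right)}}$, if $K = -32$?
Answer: $i \sqrt{633} \approx 25.159 i$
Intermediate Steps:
$R{\left(t,q \right)} = - 53 q$
$\sqrt{-2329 + R{\left(\sqrt{18 - 21},K \right)}} = \sqrt{-2329 - -1696} = \sqrt{-2329 + 1696} = \sqrt{-633} = i \sqrt{633}$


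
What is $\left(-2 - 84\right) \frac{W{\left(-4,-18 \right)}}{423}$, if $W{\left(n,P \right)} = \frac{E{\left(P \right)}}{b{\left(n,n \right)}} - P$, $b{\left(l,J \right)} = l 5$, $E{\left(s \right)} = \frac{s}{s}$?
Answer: $- \frac{15437}{4230} \approx -3.6494$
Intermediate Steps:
$E{\left(s \right)} = 1$
$b{\left(l,J \right)} = 5 l$
$W{\left(n,P \right)} = - P + \frac{1}{5 n}$ ($W{\left(n,P \right)} = 1 \frac{1}{5 n} - P = \frac{1}{5 n} - P = - P + \frac{1}{5 n}$)
$\left(-2 - 84\right) \frac{W{\left(-4,-18 \right)}}{423} = \left(-2 - 84\right) \frac{\left(-1\right) \left(-18\right) + \frac{1}{5 \left(-4\right)}}{423} = - 86 \left(18 + \frac{1}{5} \left(- \frac{1}{4}\right)\right) \frac{1}{423} = - 86 \left(18 - \frac{1}{20}\right) \frac{1}{423} = - 86 \cdot \frac{359}{20} \cdot \frac{1}{423} = \left(-86\right) \frac{359}{8460} = - \frac{15437}{4230}$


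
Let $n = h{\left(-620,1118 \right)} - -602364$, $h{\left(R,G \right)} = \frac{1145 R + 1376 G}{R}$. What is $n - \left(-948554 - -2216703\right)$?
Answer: $- \frac{103403792}{155} \approx -6.6712 \cdot 10^{5}$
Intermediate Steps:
$h{\left(R,G \right)} = \frac{1145 R + 1376 G}{R}$
$n = \frac{93159303}{155}$ ($n = \left(1145 + 1376 \cdot 1118 \frac{1}{-620}\right) - -602364 = \left(1145 + 1376 \cdot 1118 \left(- \frac{1}{620}\right)\right) + 602364 = \left(1145 - \frac{384592}{155}\right) + 602364 = - \frac{207117}{155} + 602364 = \frac{93159303}{155} \approx 6.0103 \cdot 10^{5}$)
$n - \left(-948554 - -2216703\right) = \frac{93159303}{155} - \left(-948554 - -2216703\right) = \frac{93159303}{155} - \left(-948554 + 2216703\right) = \frac{93159303}{155} - 1268149 = - \frac{103403792}{155}$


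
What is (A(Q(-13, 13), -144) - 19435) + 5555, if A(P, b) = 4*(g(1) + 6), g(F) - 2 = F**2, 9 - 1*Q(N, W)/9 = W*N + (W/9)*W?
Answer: -13844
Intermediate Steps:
Q(N, W) = 81 - W**2 - 9*N*W (Q(N, W) = 81 - 9*(W*N + (W/9)*W) = 81 - 9*(N*W + (W*(1/9))*W) = 81 - 9*(N*W + (W/9)*W) = 81 - 9*(N*W + W**2/9) = 81 - 9*(W**2/9 + N*W) = 81 + (-W**2 - 9*N*W) = 81 - W**2 - 9*N*W)
g(F) = 2 + F**2
A(P, b) = 36 (A(P, b) = 4*((2 + 1**2) + 6) = 4*((2 + 1) + 6) = 4*(3 + 6) = 4*9 = 36)
(A(Q(-13, 13), -144) - 19435) + 5555 = (36 - 19435) + 5555 = -19399 + 5555 = -13844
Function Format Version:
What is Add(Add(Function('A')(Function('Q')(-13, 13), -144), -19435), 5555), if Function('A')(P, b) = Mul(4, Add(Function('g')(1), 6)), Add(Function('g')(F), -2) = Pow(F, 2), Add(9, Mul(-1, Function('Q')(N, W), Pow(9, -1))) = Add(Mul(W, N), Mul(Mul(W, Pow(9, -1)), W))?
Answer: -13844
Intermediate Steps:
Function('Q')(N, W) = Add(81, Mul(-1, Pow(W, 2)), Mul(-9, N, W)) (Function('Q')(N, W) = Add(81, Mul(-9, Add(Mul(W, N), Mul(Mul(W, Pow(9, -1)), W)))) = Add(81, Mul(-9, Add(Mul(N, W), Mul(Mul(W, Rational(1, 9)), W)))) = Add(81, Mul(-9, Add(Mul(N, W), Mul(Mul(Rational(1, 9), W), W)))) = Add(81, Mul(-9, Add(Mul(N, W), Mul(Rational(1, 9), Pow(W, 2))))) = Add(81, Mul(-9, Add(Mul(Rational(1, 9), Pow(W, 2)), Mul(N, W)))) = Add(81, Add(Mul(-1, Pow(W, 2)), Mul(-9, N, W))) = Add(81, Mul(-1, Pow(W, 2)), Mul(-9, N, W)))
Function('g')(F) = Add(2, Pow(F, 2))
Function('A')(P, b) = 36 (Function('A')(P, b) = Mul(4, Add(Add(2, Pow(1, 2)), 6)) = Mul(4, Add(Add(2, 1), 6)) = Mul(4, Add(3, 6)) = Mul(4, 9) = 36)
Add(Add(Function('A')(Function('Q')(-13, 13), -144), -19435), 5555) = Add(Add(36, -19435), 5555) = Add(-19399, 5555) = -13844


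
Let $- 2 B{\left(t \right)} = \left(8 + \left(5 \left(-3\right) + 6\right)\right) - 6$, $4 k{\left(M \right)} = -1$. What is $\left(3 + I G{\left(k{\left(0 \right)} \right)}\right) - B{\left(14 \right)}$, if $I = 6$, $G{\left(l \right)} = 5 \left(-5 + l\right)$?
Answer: $-158$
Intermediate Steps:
$k{\left(M \right)} = - \frac{1}{4}$ ($k{\left(M \right)} = \frac{1}{4} \left(-1\right) = - \frac{1}{4}$)
$G{\left(l \right)} = -25 + 5 l$
$B{\left(t \right)} = \frac{7}{2}$ ($B{\left(t \right)} = - \frac{\left(8 + \left(5 \left(-3\right) + 6\right)\right) - 6}{2} = - \frac{\left(8 + \left(-15 + 6\right)\right) - 6}{2} = - \frac{\left(8 - 9\right) - 6}{2} = - \frac{-1 - 6}{2} = \left(- \frac{1}{2}\right) \left(-7\right) = \frac{7}{2}$)
$\left(3 + I G{\left(k{\left(0 \right)} \right)}\right) - B{\left(14 \right)} = \left(3 + 6 \left(-25 + 5 \left(- \frac{1}{4}\right)\right)\right) - \frac{7}{2} = \left(3 + 6 \left(-25 - \frac{5}{4}\right)\right) - \frac{7}{2} = \left(3 + 6 \left(- \frac{105}{4}\right)\right) - \frac{7}{2} = \left(3 - \frac{315}{2}\right) - \frac{7}{2} = - \frac{309}{2} - \frac{7}{2} = -158$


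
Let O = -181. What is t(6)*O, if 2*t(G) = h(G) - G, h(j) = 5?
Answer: 181/2 ≈ 90.500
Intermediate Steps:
t(G) = 5/2 - G/2 (t(G) = (5 - G)/2 = 5/2 - G/2)
t(6)*O = (5/2 - ½*6)*(-181) = (5/2 - 3)*(-181) = -½*(-181) = 181/2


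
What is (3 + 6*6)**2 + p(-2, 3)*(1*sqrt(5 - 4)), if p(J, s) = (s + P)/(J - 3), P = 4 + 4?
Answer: 7594/5 ≈ 1518.8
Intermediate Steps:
P = 8
p(J, s) = (8 + s)/(-3 + J) (p(J, s) = (s + 8)/(J - 3) = (8 + s)/(-3 + J))
(3 + 6*6)**2 + p(-2, 3)*(1*sqrt(5 - 4)) = (3 + 6*6)**2 + ((8 + 3)/(-3 - 2))*(1*sqrt(5 - 4)) = (3 + 36)**2 + (11/(-5))*(1*sqrt(1)) = 39**2 + (-1/5*11)*(1*1) = 1521 - 11/5*1 = 1521 - 11/5 = 7594/5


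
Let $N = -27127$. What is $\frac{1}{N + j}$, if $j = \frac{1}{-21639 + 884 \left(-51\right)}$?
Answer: $- \frac{66723}{1809994822} \approx -3.6864 \cdot 10^{-5}$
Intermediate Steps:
$j = - \frac{1}{66723}$ ($j = \frac{1}{-21639 - 45084} = \frac{1}{-66723} = - \frac{1}{66723} \approx -1.4987 \cdot 10^{-5}$)
$\frac{1}{N + j} = \frac{1}{-27127 - \frac{1}{66723}} = \frac{1}{- \frac{1809994822}{66723}} = - \frac{66723}{1809994822}$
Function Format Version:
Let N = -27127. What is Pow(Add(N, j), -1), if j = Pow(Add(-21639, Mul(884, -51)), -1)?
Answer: Rational(-66723, 1809994822) ≈ -3.6864e-5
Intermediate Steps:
j = Rational(-1, 66723) (j = Pow(Add(-21639, -45084), -1) = Pow(-66723, -1) = Rational(-1, 66723) ≈ -1.4987e-5)
Pow(Add(N, j), -1) = Pow(Add(-27127, Rational(-1, 66723)), -1) = Pow(Rational(-1809994822, 66723), -1) = Rational(-66723, 1809994822)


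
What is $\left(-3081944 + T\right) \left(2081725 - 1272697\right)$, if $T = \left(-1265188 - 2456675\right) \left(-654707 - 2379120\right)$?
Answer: $9135127832195990196$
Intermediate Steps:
$T = 11291488459701$ ($T = \left(-3721863\right) \left(-3033827\right) = 11291488459701$)
$\left(-3081944 + T\right) \left(2081725 - 1272697\right) = \left(-3081944 + 11291488459701\right) \left(2081725 - 1272697\right) = 11291485377757 \cdot 809028 = 9135127832195990196$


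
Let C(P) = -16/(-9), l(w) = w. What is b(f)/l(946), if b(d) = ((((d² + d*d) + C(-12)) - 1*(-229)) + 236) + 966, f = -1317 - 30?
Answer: 32672257/8514 ≈ 3837.5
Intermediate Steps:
C(P) = 16/9 (C(P) = -16*(-⅑) = 16/9)
f = -1347
b(d) = 12895/9 + 2*d² (b(d) = ((((d² + d*d) + 16/9) - 1*(-229)) + 236) + 966 = ((((d² + d²) + 16/9) + 229) + 236) + 966 = (((2*d² + 16/9) + 229) + 236) + 966 = (((16/9 + 2*d²) + 229) + 236) + 966 = ((2077/9 + 2*d²) + 236) + 966 = (4201/9 + 2*d²) + 966 = 12895/9 + 2*d²)
b(f)/l(946) = (12895/9 + 2*(-1347)²)/946 = (12895/9 + 2*1814409)*(1/946) = (12895/9 + 3628818)*(1/946) = (32672257/9)*(1/946) = 32672257/8514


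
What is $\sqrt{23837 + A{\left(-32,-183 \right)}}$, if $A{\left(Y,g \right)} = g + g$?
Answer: $7 \sqrt{479} \approx 153.2$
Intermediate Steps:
$A{\left(Y,g \right)} = 2 g$
$\sqrt{23837 + A{\left(-32,-183 \right)}} = \sqrt{23837 + 2 \left(-183\right)} = \sqrt{23837 - 366} = \sqrt{23471} = 7 \sqrt{479}$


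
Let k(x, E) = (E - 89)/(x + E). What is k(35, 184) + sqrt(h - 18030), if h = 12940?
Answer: 95/219 + I*sqrt(5090) ≈ 0.43379 + 71.344*I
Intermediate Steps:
k(x, E) = (-89 + E)/(E + x)
k(35, 184) + sqrt(h - 18030) = (-89 + 184)/(184 + 35) + sqrt(12940 - 18030) = 95/219 + sqrt(-5090) = (1/219)*95 + I*sqrt(5090) = 95/219 + I*sqrt(5090)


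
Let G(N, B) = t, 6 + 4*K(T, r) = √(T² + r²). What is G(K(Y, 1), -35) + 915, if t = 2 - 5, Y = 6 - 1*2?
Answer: 912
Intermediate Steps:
Y = 4 (Y = 6 - 2 = 4)
K(T, r) = -3/2 + √(T² + r²)/4
t = -3
G(N, B) = -3
G(K(Y, 1), -35) + 915 = -3 + 915 = 912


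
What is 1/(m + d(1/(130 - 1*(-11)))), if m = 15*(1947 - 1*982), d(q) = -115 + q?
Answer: 141/2024761 ≈ 6.9638e-5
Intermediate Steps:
m = 14475 (m = 15*(1947 - 982) = 15*965 = 14475)
1/(m + d(1/(130 - 1*(-11)))) = 1/(14475 + (-115 + 1/(130 - 1*(-11)))) = 1/(14475 + (-115 + 1/(130 + 11))) = 1/(14475 + (-115 + 1/141)) = 1/(14475 - 16214/141) = 1/(2024761/141) = 141/2024761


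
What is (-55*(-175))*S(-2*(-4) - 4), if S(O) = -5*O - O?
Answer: -231000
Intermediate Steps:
S(O) = -6*O
(-55*(-175))*S(-2*(-4) - 4) = (-55*(-175))*(-6*(-2*(-4) - 4)) = 9625*(-6*(8 - 4)) = 9625*(-6*4) = 9625*(-24) = -231000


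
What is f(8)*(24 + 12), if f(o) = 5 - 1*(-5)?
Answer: 360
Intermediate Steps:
f(o) = 10 (f(o) = 5 + 5 = 10)
f(8)*(24 + 12) = 10*(24 + 12) = 10*36 = 360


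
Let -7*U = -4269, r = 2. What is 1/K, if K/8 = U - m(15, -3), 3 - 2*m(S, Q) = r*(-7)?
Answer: 7/33676 ≈ 0.00020786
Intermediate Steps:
m(S, Q) = 17/2 (m(S, Q) = 3/2 - (-7) = 3/2 - ½*(-14) = 3/2 + 7 = 17/2)
U = 4269/7 (U = -⅐*(-4269) = 4269/7 ≈ 609.86)
K = 33676/7 (K = 8*(4269/7 - 1*17/2) = 8*(4269/7 - 17/2) = 8*(8419/14) = 33676/7 ≈ 4810.9)
1/K = 1/(33676/7) = 7/33676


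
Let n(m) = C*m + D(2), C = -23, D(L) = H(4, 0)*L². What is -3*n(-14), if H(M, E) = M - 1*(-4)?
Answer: -1062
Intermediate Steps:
H(M, E) = 4 + M (H(M, E) = M + 4 = 4 + M)
D(L) = 8*L² (D(L) = (4 + 4)*L² = 8*L²)
n(m) = 32 - 23*m (n(m) = -23*m + 8*2² = -23*m + 8*4 = -23*m + 32 = 32 - 23*m)
-3*n(-14) = -3*(32 - 23*(-14)) = -3*(32 + 322) = -3*354 = -1062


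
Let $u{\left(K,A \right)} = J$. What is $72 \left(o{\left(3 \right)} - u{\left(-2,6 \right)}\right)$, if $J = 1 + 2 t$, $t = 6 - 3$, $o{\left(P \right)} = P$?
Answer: $-288$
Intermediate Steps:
$t = 3$ ($t = 6 - 3 = 3$)
$J = 7$ ($J = 1 + 2 \cdot 3 = 1 + 6 = 7$)
$u{\left(K,A \right)} = 7$
$72 \left(o{\left(3 \right)} - u{\left(-2,6 \right)}\right) = 72 \left(3 - 7\right) = 72 \left(-4\right) = -288$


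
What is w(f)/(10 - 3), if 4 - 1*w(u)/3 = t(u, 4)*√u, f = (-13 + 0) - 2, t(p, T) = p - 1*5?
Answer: 12/7 + 60*I*√15/7 ≈ 1.7143 + 33.197*I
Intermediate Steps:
t(p, T) = -5 + p (t(p, T) = p - 5 = -5 + p)
f = -15 (f = -13 - 2 = -15)
w(u) = 12 - 3*√u*(-5 + u) (w(u) = 12 - 3*(-5 + u)*√u = 12 - 3*√u*(-5 + u))
w(f)/(10 - 3) = (12 + 3*√(-15)*(5 - 1*(-15)))/(10 - 3) = (12 + 3*(I*√15)*(5 + 15))/7 = (12 + 3*(I*√15)*20)/7 = (12 + 60*I*√15)/7 = 12/7 + 60*I*√15/7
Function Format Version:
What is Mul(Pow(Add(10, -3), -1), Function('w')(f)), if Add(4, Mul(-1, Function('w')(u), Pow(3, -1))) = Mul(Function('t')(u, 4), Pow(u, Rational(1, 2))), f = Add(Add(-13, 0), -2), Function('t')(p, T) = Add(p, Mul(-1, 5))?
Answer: Add(Rational(12, 7), Mul(Rational(60, 7), I, Pow(15, Rational(1, 2)))) ≈ Add(1.7143, Mul(33.197, I))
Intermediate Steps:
Function('t')(p, T) = Add(-5, p) (Function('t')(p, T) = Add(p, -5) = Add(-5, p))
f = -15 (f = Add(-13, -2) = -15)
Function('w')(u) = Add(12, Mul(-3, Pow(u, Rational(1, 2)), Add(-5, u))) (Function('w')(u) = Add(12, Mul(-3, Mul(Add(-5, u), Pow(u, Rational(1, 2))))) = Add(12, Mul(-3, Mul(Pow(u, Rational(1, 2)), Add(-5, u)))) = Add(12, Mul(-3, Pow(u, Rational(1, 2)), Add(-5, u))))
Mul(Pow(Add(10, -3), -1), Function('w')(f)) = Mul(Pow(Add(10, -3), -1), Add(12, Mul(3, Pow(-15, Rational(1, 2)), Add(5, Mul(-1, -15))))) = Mul(Pow(7, -1), Add(12, Mul(3, Mul(I, Pow(15, Rational(1, 2))), Add(5, 15)))) = Mul(Rational(1, 7), Add(12, Mul(3, Mul(I, Pow(15, Rational(1, 2))), 20))) = Mul(Rational(1, 7), Add(12, Mul(60, I, Pow(15, Rational(1, 2))))) = Add(Rational(12, 7), Mul(Rational(60, 7), I, Pow(15, Rational(1, 2))))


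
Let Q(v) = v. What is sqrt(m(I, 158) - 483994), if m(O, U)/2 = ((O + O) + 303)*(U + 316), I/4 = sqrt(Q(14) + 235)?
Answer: sqrt(-196750 + 7584*sqrt(249)) ≈ 277.63*I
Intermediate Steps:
I = 4*sqrt(249) (I = 4*sqrt(14 + 235) = 4*sqrt(249) ≈ 63.119)
m(O, U) = 2*(303 + 2*O)*(316 + U) (m(O, U) = 2*(((O + O) + 303)*(U + 316)) = 2*((2*O + 303)*(316 + U)) = 2*((303 + 2*O)*(316 + U)) = 2*(303 + 2*O)*(316 + U))
sqrt(m(I, 158) - 483994) = sqrt((191496 + 606*158 + 1264*(4*sqrt(249)) + 4*(4*sqrt(249))*158) - 483994) = sqrt((191496 + 95748 + 5056*sqrt(249) + 2528*sqrt(249)) - 483994) = sqrt((287244 + 7584*sqrt(249)) - 483994) = sqrt(-196750 + 7584*sqrt(249))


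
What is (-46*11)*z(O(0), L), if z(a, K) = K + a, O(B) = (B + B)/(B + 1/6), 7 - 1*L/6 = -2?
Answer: -27324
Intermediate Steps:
L = 54 (L = 42 - 6*(-2) = 42 + 12 = 54)
O(B) = 2*B/(1/6 + B) (O(B) = (2*B)/(B + 1/6) = (2*B)/(1/6 + B) = 2*B/(1/6 + B))
(-46*11)*z(O(0), L) = (-46*11)*(54 + 12*0/(1 + 6*0)) = -506*(54 + 12*0/(1 + 0)) = -506*(54 + 12*0/1) = -506*(54 + 12*0*1) = -506*(54 + 0) = -506*54 = -27324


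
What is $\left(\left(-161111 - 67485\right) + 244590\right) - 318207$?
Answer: $-302213$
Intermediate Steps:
$\left(\left(-161111 - 67485\right) + 244590\right) - 318207 = \left(-228596 + 244590\right) - 318207 = 15994 - 318207 = -302213$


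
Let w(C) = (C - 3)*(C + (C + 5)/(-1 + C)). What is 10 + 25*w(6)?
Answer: 625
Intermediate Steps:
w(C) = (-3 + C)*(C + (5 + C)/(-1 + C))
10 + 25*w(6) = 10 + 25*((-15 + 6³ - 3*6² + 5*6)/(-1 + 6)) = 10 + 25*((-15 + 216 - 3*36 + 30)/5) = 10 + 25*((-15 + 216 - 108 + 30)/5) = 10 + 25*((⅕)*123) = 10 + 25*(123/5) = 10 + 615 = 625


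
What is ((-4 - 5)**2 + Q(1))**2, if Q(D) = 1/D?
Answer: 6724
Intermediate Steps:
((-4 - 5)**2 + Q(1))**2 = ((-4 - 5)**2 + 1/1)**2 = ((-9)**2 + 1)**2 = (81 + 1)**2 = 82**2 = 6724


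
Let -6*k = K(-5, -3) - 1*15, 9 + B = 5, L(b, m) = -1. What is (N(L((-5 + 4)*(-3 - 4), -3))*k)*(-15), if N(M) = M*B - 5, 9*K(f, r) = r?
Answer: 115/3 ≈ 38.333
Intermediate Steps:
K(f, r) = r/9
B = -4 (B = -9 + 5 = -4)
N(M) = -5 - 4*M (N(M) = M*(-4) - 5 = -4*M - 5 = -5 - 4*M)
k = 23/9 (k = -((⅑)*(-3) - 1*15)/6 = -(-⅓ - 15)/6 = -⅙*(-46/3) = 23/9 ≈ 2.5556)
(N(L((-5 + 4)*(-3 - 4), -3))*k)*(-15) = ((-5 - 4*(-1))*(23/9))*(-15) = ((-5 + 4)*(23/9))*(-15) = -1*23/9*(-15) = -23/9*(-15) = 115/3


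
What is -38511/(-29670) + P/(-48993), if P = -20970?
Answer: 278772147/161513590 ≈ 1.7260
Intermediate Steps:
-38511/(-29670) + P/(-48993) = -38511/(-29670) - 20970/(-48993) = -38511*(-1/29670) - 20970*(-1/48993) = 12837/9890 + 6990/16331 = 278772147/161513590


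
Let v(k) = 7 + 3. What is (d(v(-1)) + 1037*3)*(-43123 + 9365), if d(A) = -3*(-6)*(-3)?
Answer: -103198206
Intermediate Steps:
v(k) = 10
d(A) = -54 (d(A) = 18*(-3) = -54)
(d(v(-1)) + 1037*3)*(-43123 + 9365) = (-54 + 1037*3)*(-43123 + 9365) = (-54 + 3111)*(-33758) = 3057*(-33758) = -103198206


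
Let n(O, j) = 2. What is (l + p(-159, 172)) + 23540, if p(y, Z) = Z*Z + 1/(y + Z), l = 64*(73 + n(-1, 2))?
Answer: 753013/13 ≈ 57924.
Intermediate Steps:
l = 4800 (l = 64*(73 + 2) = 64*75 = 4800)
p(y, Z) = Z**2 + 1/(Z + y)
(l + p(-159, 172)) + 23540 = (4800 + (1 + 172**3 - 159*172**2)/(172 - 159)) + 23540 = (4800 + (1 + 5088448 - 159*29584)/13) + 23540 = (4800 + (1 + 5088448 - 4703856)/13) + 23540 = (4800 + (1/13)*384593) + 23540 = (4800 + 384593/13) + 23540 = 446993/13 + 23540 = 753013/13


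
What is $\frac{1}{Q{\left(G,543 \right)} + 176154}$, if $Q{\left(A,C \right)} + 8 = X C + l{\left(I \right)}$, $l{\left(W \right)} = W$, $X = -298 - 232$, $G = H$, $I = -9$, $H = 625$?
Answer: $- \frac{1}{111653} \approx -8.9563 \cdot 10^{-6}$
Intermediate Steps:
$G = 625$
$X = -530$
$Q{\left(A,C \right)} = -17 - 530 C$ ($Q{\left(A,C \right)} = -8 - \left(9 + 530 C\right) = -17 - 530 C$)
$\frac{1}{Q{\left(G,543 \right)} + 176154} = \frac{1}{\left(-17 - 287790\right) + 176154} = \frac{1}{-287807 + 176154} = \frac{1}{-111653} = - \frac{1}{111653}$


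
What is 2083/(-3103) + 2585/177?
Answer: 7652564/549231 ≈ 13.933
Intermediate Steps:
2083/(-3103) + 2585/177 = 2083*(-1/3103) + 2585*(1/177) = -2083/3103 + 2585/177 = 7652564/549231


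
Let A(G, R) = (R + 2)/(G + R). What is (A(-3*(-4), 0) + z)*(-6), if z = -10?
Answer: 59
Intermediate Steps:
A(G, R) = (2 + R)/(G + R)
(A(-3*(-4), 0) + z)*(-6) = ((2 + 0)/(-3*(-4) + 0) - 10)*(-6) = (2/(12 + 0) - 10)*(-6) = (2/12 - 10)*(-6) = ((1/12)*2 - 10)*(-6) = (⅙ - 10)*(-6) = -59/6*(-6) = 59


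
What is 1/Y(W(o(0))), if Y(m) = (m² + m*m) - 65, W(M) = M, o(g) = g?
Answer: -1/65 ≈ -0.015385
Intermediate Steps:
Y(m) = -65 + 2*m² (Y(m) = (m² + m²) - 65 = 2*m² - 65 = -65 + 2*m²)
1/Y(W(o(0))) = 1/(-65 + 2*0²) = 1/(-65 + 2*0) = 1/(-65 + 0) = 1/(-65) = -1/65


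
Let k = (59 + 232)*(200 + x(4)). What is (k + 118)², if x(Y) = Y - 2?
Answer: 3469210000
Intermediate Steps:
x(Y) = -2 + Y
k = 58782 (k = (59 + 232)*(200 + (-2 + 4)) = 291*(200 + 2) = 291*202 = 58782)
(k + 118)² = (58782 + 118)² = 58900² = 3469210000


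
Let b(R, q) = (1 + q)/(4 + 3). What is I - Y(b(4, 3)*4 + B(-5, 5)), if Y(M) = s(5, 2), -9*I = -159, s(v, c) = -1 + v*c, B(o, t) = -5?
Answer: 26/3 ≈ 8.6667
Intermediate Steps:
b(R, q) = ⅐ + q/7 (b(R, q) = (1 + q)/7 = (1 + q)*(⅐) = ⅐ + q/7)
s(v, c) = -1 + c*v
I = 53/3 (I = -⅑*(-159) = 53/3 ≈ 17.667)
Y(M) = 9 (Y(M) = -1 + 2*5 = -1 + 10 = 9)
I - Y(b(4, 3)*4 + B(-5, 5)) = 53/3 - 1*9 = 53/3 - 9 = 26/3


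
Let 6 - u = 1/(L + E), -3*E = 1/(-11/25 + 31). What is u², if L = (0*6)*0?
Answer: 5963364/625 ≈ 9541.4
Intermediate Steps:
E = -25/2292 (E = -1/(3*(-11/25 + 31)) = -1/(3*764/25) = -⅓*25/764 = -25/2292 ≈ -0.010908)
L = 0 (L = 0*0 = 0)
u = 2442/25 (u = 6 - 1/(0 - 25/2292) = 6 - 1/(-25/2292) = 6 - 1*(-2292/25) = 6 + 2292/25 = 2442/25 ≈ 97.680)
u² = (2442/25)² = 5963364/625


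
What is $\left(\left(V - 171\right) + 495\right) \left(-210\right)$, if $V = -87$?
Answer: $-49770$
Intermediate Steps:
$\left(\left(V - 171\right) + 495\right) \left(-210\right) = \left(\left(-87 - 171\right) + 495\right) \left(-210\right) = \left(-258 + 495\right) \left(-210\right) = 237 \left(-210\right) = -49770$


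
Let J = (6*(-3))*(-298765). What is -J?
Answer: -5377770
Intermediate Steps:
J = 5377770 (J = -18*(-298765) = 5377770)
-J = -1*5377770 = -5377770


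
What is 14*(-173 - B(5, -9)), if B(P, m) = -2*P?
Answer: -2282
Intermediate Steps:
14*(-173 - B(5, -9)) = 14*(-173 - (-2)*5) = 14*(-173 - 1*(-10)) = 14*(-173 + 10) = 14*(-163) = -2282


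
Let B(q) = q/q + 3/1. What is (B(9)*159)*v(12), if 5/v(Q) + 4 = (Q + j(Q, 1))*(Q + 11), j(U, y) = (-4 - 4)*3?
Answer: -159/14 ≈ -11.357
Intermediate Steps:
j(U, y) = -24 (j(U, y) = -8*3 = -24)
v(Q) = 5/(-4 + (-24 + Q)*(11 + Q)) (v(Q) = 5/(-4 + (Q - 24)*(Q + 11)) = 5/(-4 + (-24 + Q)*(11 + Q)))
B(q) = 4 (B(q) = 1 + 3*1 = 1 + 3 = 4)
(B(9)*159)*v(12) = (4*159)*(5/(-268 + 12² - 13*12)) = 636*(5/(-268 + 144 - 156)) = 636*(5/(-280)) = 636*(5*(-1/280)) = 636*(-1/56) = -159/14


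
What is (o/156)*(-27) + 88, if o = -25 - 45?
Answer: 2603/26 ≈ 100.12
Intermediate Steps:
o = -70
(o/156)*(-27) + 88 = -70/156*(-27) + 88 = -70*1/156*(-27) + 88 = -35/78*(-27) + 88 = 315/26 + 88 = 2603/26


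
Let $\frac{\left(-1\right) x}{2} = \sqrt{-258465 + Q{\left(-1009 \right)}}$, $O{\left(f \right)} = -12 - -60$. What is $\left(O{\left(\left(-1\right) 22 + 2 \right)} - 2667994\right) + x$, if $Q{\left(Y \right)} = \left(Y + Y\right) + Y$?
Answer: $-2667946 - 4 i \sqrt{65373} \approx -2.6679 \cdot 10^{6} - 1022.7 i$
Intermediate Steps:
$O{\left(f \right)} = 48$ ($O{\left(f \right)} = -12 + 60 = 48$)
$Q{\left(Y \right)} = 3 Y$ ($Q{\left(Y \right)} = 2 Y + Y = 3 Y$)
$x = - 4 i \sqrt{65373}$ ($x = - 2 \sqrt{-258465 + 3 \left(-1009\right)} = - 2 \sqrt{-258465 - 3027} = - 2 \sqrt{-261492} = - 2 \cdot 2 i \sqrt{65373} = - 4 i \sqrt{65373} \approx - 1022.7 i$)
$\left(O{\left(\left(-1\right) 22 + 2 \right)} - 2667994\right) + x = \left(48 - 2667994\right) - 4 i \sqrt{65373} = -2667946 - 4 i \sqrt{65373}$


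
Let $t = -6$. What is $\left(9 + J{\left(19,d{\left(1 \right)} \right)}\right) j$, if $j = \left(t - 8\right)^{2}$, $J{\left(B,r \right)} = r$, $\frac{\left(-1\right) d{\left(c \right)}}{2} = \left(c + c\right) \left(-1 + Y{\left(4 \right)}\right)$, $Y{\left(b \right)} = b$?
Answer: $-588$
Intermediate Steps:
$d{\left(c \right)} = - 12 c$ ($d{\left(c \right)} = - 2 \left(c + c\right) \left(-1 + 4\right) = - 2 \cdot 2 c 3 = - 2 \cdot 6 c = - 12 c$)
$j = 196$ ($j = \left(-6 - 8\right)^{2} = \left(-14\right)^{2} = 196$)
$\left(9 + J{\left(19,d{\left(1 \right)} \right)}\right) j = \left(9 - 12\right) 196 = \left(-3\right) 196 = -588$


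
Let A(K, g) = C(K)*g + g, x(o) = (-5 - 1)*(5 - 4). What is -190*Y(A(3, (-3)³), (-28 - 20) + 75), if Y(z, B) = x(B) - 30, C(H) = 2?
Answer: 6840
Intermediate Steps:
x(o) = -6 (x(o) = -6*1 = -6)
A(K, g) = 3*g (A(K, g) = 2*g + g = 3*g)
Y(z, B) = -36 (Y(z, B) = -6 - 30 = -36)
-190*Y(A(3, (-3)³), (-28 - 20) + 75) = -190*(-36) = 6840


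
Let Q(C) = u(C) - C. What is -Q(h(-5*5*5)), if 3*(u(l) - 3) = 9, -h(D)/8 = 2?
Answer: -22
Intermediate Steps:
h(D) = -16 (h(D) = -8*2 = -16)
u(l) = 6 (u(l) = 3 + (1/3)*9 = 3 + 3 = 6)
Q(C) = 6 - C
-Q(h(-5*5*5)) = -(6 - 1*(-16)) = -(6 + 16) = -1*22 = -22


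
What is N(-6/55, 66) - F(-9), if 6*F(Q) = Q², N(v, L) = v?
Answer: -1497/110 ≈ -13.609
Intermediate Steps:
F(Q) = Q²/6
N(-6/55, 66) - F(-9) = -6/55 - (-9)²/6 = -6*1/55 - 81/6 = -6/55 - 1*27/2 = -6/55 - 27/2 = -1497/110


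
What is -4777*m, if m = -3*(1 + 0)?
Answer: 14331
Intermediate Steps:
m = -3 (m = -3*1 = -3)
-4777*m = -4777*(-3) = 14331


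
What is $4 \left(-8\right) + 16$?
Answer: $-16$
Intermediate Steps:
$4 \left(-8\right) + 16 = -32 + 16 = -16$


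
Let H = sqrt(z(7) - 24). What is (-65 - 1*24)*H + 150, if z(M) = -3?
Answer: 150 - 267*I*sqrt(3) ≈ 150.0 - 462.46*I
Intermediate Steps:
H = 3*I*sqrt(3) (H = sqrt(-3 - 24) = sqrt(-27) = 3*I*sqrt(3) ≈ 5.1962*I)
(-65 - 1*24)*H + 150 = (-65 - 1*24)*(3*I*sqrt(3)) + 150 = (-65 - 24)*(3*I*sqrt(3)) + 150 = -267*I*sqrt(3) + 150 = 150 - 267*I*sqrt(3)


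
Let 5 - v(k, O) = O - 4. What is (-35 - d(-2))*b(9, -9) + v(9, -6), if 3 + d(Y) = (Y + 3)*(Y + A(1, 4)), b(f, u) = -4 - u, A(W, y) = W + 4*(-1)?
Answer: -120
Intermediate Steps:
v(k, O) = 9 - O (v(k, O) = 5 - (O - 4) = 5 - (-4 + O) = 5 + (4 - O) = 9 - O)
A(W, y) = -4 + W (A(W, y) = W - 4 = -4 + W)
d(Y) = -3 + (-3 + Y)*(3 + Y) (d(Y) = -3 + (Y + 3)*(Y + (-4 + 1)) = -3 + (3 + Y)*(Y - 3) = -3 + (3 + Y)*(-3 + Y) = -3 + (-3 + Y)*(3 + Y))
(-35 - d(-2))*b(9, -9) + v(9, -6) = (-35 - (-12 + (-2)**2))*(-4 - 1*(-9)) + (9 - 1*(-6)) = (-35 - (-12 + 4))*(-4 + 9) + (9 + 6) = (-35 - 1*(-8))*5 + 15 = (-35 + 8)*5 + 15 = -27*5 + 15 = -135 + 15 = -120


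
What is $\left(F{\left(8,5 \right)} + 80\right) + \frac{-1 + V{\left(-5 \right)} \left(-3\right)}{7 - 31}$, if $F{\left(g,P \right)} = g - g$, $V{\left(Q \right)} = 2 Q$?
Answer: $\frac{1891}{24} \approx 78.792$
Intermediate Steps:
$F{\left(g,P \right)} = 0$
$\left(F{\left(8,5 \right)} + 80\right) + \frac{-1 + V{\left(-5 \right)} \left(-3\right)}{7 - 31} = \left(0 + 80\right) + \frac{-1 + 2 \left(-5\right) \left(-3\right)}{7 - 31} = 80 + \frac{-1 - -30}{-24} = 80 - \frac{-1 + 30}{24} = 80 - \frac{29}{24} = \frac{1891}{24}$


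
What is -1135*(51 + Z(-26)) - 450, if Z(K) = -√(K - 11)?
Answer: -58335 + 1135*I*√37 ≈ -58335.0 + 6903.9*I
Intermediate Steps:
Z(K) = -√(-11 + K)
-1135*(51 + Z(-26)) - 450 = -1135*(51 - √(-11 - 26)) - 450 = -1135*(51 - √(-37)) - 450 = -1135*(51 - I*√37) - 450 = (-57885 + 1135*I*√37) - 450 = -58335 + 1135*I*√37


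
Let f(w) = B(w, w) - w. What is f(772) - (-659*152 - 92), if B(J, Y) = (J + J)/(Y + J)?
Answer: 99489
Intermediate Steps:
B(J, Y) = 2*J/(J + Y) (B(J, Y) = (2*J)/(J + Y) = 2*J/(J + Y))
f(w) = 1 - w (f(w) = 2*w/(w + w) - w = 2*w/((2*w)) - w = 2*w*(1/(2*w)) - w = 1 - w)
f(772) - (-659*152 - 92) = (1 - 1*772) - (-659*152 - 92) = (1 - 772) - (-100168 - 92) = -771 - 1*(-100260) = -771 + 100260 = 99489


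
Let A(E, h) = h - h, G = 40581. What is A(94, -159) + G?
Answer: 40581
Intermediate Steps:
A(E, h) = 0
A(94, -159) + G = 0 + 40581 = 40581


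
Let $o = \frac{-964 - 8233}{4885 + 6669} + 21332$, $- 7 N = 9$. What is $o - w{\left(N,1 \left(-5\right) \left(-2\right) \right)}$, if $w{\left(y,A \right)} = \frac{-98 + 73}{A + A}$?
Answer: $\frac{492950347}{23108} \approx 21332.0$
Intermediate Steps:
$N = - \frac{9}{7}$ ($N = \left(- \frac{1}{7}\right) 9 = - \frac{9}{7} \approx -1.2857$)
$w{\left(y,A \right)} = - \frac{25}{2 A}$
$o = \frac{246460731}{11554}$ ($o = - \frac{9197}{11554} + 21332 = \frac{246460731}{11554} \approx 21331.0$)
$o - w{\left(N,1 \left(-5\right) \left(-2\right) \right)} = \frac{246460731}{11554} - - \frac{25}{2 \cdot 1 \left(-5\right) \left(-2\right)} = \frac{246460731}{11554} - - \frac{25}{2 \left(\left(-5\right) \left(-2\right)\right)} = \frac{246460731}{11554} - - \frac{25}{2 \cdot 10} = \frac{246460731}{11554} - \left(- \frac{25}{2}\right) \frac{1}{10} = \frac{246460731}{11554} - - \frac{5}{4} = \frac{246460731}{11554} + \frac{5}{4} = \frac{492950347}{23108}$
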